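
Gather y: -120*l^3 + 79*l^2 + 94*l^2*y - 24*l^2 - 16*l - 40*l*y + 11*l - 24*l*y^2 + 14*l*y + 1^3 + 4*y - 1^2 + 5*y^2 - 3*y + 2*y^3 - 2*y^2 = -120*l^3 + 55*l^2 - 5*l + 2*y^3 + y^2*(3 - 24*l) + y*(94*l^2 - 26*l + 1)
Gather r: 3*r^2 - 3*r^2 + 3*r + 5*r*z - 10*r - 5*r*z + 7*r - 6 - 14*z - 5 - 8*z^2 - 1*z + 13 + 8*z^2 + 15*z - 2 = 0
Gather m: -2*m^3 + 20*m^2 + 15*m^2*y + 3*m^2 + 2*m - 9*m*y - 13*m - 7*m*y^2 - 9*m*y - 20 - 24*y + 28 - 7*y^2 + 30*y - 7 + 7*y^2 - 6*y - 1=-2*m^3 + m^2*(15*y + 23) + m*(-7*y^2 - 18*y - 11)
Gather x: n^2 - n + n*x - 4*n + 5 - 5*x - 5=n^2 - 5*n + x*(n - 5)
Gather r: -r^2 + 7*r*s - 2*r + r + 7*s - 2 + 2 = -r^2 + r*(7*s - 1) + 7*s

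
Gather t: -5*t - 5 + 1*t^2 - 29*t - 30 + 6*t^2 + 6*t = 7*t^2 - 28*t - 35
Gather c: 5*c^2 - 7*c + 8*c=5*c^2 + c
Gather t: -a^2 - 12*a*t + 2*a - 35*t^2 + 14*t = -a^2 + 2*a - 35*t^2 + t*(14 - 12*a)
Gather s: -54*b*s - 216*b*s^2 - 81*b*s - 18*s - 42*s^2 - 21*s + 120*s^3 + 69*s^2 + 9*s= 120*s^3 + s^2*(27 - 216*b) + s*(-135*b - 30)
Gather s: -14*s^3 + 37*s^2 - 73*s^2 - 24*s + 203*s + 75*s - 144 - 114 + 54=-14*s^3 - 36*s^2 + 254*s - 204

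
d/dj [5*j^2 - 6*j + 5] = 10*j - 6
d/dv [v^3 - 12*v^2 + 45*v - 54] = 3*v^2 - 24*v + 45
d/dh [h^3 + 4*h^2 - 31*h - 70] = 3*h^2 + 8*h - 31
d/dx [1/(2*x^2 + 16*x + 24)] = (-x - 4)/(x^2 + 8*x + 12)^2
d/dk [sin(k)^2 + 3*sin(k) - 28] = (2*sin(k) + 3)*cos(k)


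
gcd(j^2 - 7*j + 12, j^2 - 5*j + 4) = j - 4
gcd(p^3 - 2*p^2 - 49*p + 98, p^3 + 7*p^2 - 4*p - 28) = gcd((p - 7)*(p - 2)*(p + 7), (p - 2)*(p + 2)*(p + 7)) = p^2 + 5*p - 14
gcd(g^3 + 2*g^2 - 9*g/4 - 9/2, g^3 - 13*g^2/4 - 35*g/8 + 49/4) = g + 2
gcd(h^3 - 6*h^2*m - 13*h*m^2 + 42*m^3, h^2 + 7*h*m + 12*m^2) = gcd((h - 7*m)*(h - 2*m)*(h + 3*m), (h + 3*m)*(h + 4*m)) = h + 3*m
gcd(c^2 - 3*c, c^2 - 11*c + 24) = c - 3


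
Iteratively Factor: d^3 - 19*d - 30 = (d + 2)*(d^2 - 2*d - 15) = (d - 5)*(d + 2)*(d + 3)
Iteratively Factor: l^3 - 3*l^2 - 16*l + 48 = (l + 4)*(l^2 - 7*l + 12) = (l - 3)*(l + 4)*(l - 4)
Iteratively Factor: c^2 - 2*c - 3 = (c + 1)*(c - 3)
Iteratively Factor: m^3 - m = (m + 1)*(m^2 - m) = (m - 1)*(m + 1)*(m)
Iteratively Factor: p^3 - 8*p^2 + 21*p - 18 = (p - 2)*(p^2 - 6*p + 9) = (p - 3)*(p - 2)*(p - 3)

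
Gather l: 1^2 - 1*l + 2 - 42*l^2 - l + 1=-42*l^2 - 2*l + 4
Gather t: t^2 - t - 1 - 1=t^2 - t - 2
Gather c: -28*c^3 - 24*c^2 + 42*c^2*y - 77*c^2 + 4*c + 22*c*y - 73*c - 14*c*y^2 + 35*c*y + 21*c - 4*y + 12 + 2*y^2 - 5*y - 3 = -28*c^3 + c^2*(42*y - 101) + c*(-14*y^2 + 57*y - 48) + 2*y^2 - 9*y + 9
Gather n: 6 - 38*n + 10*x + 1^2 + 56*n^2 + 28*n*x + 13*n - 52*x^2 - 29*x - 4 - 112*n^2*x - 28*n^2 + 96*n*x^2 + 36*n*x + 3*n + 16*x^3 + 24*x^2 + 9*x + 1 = n^2*(28 - 112*x) + n*(96*x^2 + 64*x - 22) + 16*x^3 - 28*x^2 - 10*x + 4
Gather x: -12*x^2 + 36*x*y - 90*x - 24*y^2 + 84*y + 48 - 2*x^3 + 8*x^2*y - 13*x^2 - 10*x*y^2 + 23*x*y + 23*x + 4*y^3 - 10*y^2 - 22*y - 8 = -2*x^3 + x^2*(8*y - 25) + x*(-10*y^2 + 59*y - 67) + 4*y^3 - 34*y^2 + 62*y + 40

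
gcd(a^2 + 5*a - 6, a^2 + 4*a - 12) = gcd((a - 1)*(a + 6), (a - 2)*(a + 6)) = a + 6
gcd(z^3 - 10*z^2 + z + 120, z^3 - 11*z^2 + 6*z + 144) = z^2 - 5*z - 24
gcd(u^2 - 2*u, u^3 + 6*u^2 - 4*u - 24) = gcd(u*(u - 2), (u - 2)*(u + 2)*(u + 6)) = u - 2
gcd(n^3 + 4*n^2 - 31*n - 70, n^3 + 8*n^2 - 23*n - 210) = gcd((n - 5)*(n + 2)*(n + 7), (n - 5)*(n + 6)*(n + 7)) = n^2 + 2*n - 35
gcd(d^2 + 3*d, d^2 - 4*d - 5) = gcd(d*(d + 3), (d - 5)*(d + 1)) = 1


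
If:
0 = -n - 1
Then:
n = -1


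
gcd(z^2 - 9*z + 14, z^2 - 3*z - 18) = 1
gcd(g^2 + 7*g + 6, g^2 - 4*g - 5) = g + 1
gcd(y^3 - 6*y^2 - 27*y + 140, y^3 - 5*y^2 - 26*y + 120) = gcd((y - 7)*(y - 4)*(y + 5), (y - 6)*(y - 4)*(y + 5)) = y^2 + y - 20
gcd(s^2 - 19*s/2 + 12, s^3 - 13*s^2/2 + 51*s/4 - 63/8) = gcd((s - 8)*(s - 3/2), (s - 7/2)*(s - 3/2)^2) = s - 3/2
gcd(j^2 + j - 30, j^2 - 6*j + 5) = j - 5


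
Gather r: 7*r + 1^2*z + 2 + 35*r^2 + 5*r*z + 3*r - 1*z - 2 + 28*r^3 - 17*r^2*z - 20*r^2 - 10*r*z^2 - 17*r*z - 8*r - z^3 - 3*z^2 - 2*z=28*r^3 + r^2*(15 - 17*z) + r*(-10*z^2 - 12*z + 2) - z^3 - 3*z^2 - 2*z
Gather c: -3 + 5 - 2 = 0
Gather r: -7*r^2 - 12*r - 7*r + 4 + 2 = -7*r^2 - 19*r + 6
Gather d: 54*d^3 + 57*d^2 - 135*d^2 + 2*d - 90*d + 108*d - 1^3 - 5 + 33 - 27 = 54*d^3 - 78*d^2 + 20*d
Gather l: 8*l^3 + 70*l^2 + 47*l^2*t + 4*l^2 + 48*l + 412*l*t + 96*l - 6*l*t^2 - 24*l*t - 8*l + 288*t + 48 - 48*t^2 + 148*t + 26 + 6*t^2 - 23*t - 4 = 8*l^3 + l^2*(47*t + 74) + l*(-6*t^2 + 388*t + 136) - 42*t^2 + 413*t + 70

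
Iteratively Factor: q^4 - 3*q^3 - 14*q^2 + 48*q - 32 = (q + 4)*(q^3 - 7*q^2 + 14*q - 8) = (q - 2)*(q + 4)*(q^2 - 5*q + 4) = (q - 2)*(q - 1)*(q + 4)*(q - 4)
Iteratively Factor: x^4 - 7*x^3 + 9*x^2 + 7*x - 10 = (x + 1)*(x^3 - 8*x^2 + 17*x - 10) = (x - 1)*(x + 1)*(x^2 - 7*x + 10) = (x - 5)*(x - 1)*(x + 1)*(x - 2)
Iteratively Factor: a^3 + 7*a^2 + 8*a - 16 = (a + 4)*(a^2 + 3*a - 4) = (a + 4)^2*(a - 1)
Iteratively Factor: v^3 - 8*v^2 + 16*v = (v - 4)*(v^2 - 4*v) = (v - 4)^2*(v)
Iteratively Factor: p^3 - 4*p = (p + 2)*(p^2 - 2*p) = p*(p + 2)*(p - 2)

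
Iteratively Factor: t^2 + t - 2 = (t + 2)*(t - 1)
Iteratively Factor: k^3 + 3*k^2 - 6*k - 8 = (k + 1)*(k^2 + 2*k - 8) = (k + 1)*(k + 4)*(k - 2)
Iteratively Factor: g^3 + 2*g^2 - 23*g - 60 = (g - 5)*(g^2 + 7*g + 12) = (g - 5)*(g + 3)*(g + 4)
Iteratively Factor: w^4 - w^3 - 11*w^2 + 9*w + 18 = (w - 3)*(w^3 + 2*w^2 - 5*w - 6) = (w - 3)*(w + 1)*(w^2 + w - 6) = (w - 3)*(w + 1)*(w + 3)*(w - 2)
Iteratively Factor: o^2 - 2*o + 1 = (o - 1)*(o - 1)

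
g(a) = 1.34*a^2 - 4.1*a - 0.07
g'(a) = 2.68*a - 4.1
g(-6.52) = 83.63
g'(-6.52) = -21.57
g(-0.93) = 4.90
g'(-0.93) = -6.59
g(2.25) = -2.51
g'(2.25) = 1.93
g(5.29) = 15.74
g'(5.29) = 10.08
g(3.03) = -0.19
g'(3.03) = 4.02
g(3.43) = 1.63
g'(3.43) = 5.09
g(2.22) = -2.57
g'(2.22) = 1.85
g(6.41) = 28.71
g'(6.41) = 13.08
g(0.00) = -0.07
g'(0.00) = -4.10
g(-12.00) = 242.09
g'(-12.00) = -36.26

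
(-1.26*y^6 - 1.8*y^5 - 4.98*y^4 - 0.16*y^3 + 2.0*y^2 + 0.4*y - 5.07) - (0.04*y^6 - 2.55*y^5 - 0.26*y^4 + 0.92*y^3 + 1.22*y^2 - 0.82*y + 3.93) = -1.3*y^6 + 0.75*y^5 - 4.72*y^4 - 1.08*y^3 + 0.78*y^2 + 1.22*y - 9.0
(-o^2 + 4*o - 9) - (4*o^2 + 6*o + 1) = -5*o^2 - 2*o - 10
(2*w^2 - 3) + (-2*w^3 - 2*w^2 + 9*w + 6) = -2*w^3 + 9*w + 3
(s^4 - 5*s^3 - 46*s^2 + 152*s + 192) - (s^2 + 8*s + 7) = s^4 - 5*s^3 - 47*s^2 + 144*s + 185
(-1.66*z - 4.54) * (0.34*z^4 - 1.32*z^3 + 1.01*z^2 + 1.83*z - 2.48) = -0.5644*z^5 + 0.6476*z^4 + 4.3162*z^3 - 7.6232*z^2 - 4.1914*z + 11.2592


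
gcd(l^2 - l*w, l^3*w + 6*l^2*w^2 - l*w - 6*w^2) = 1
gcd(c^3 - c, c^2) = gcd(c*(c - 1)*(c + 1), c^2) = c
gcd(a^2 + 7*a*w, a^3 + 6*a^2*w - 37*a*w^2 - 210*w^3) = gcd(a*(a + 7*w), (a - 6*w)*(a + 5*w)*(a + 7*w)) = a + 7*w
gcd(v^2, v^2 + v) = v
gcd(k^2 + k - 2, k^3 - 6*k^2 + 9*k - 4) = k - 1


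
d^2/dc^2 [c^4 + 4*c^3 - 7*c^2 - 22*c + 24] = 12*c^2 + 24*c - 14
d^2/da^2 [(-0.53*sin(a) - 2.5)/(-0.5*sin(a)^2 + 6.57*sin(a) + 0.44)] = (-0.1325*sin(a)^5 - 4.24105*sin(a)^4 + 24.2029*sin(a)^3 - 104.830126*sin(a)^2 - 41.451008*sin(a) + 213.860252)/(0.125*sin(a)^6 - 4.9275*sin(a)^5 + 64.41735*sin(a)^4 - 274.920993*sin(a)^3 - 56.687268*sin(a)^2 - 3.815856*sin(a) - 0.085184)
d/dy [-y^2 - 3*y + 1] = -2*y - 3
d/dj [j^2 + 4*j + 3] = 2*j + 4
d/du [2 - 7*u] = -7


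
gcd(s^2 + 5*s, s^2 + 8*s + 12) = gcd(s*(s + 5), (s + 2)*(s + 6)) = 1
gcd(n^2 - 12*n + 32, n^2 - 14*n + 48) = n - 8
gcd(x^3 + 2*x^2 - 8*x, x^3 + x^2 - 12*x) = x^2 + 4*x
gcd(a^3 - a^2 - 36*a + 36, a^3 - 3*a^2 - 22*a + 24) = a^2 - 7*a + 6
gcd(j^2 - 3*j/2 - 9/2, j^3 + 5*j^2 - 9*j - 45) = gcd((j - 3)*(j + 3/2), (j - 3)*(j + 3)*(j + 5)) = j - 3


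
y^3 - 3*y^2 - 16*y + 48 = (y - 4)*(y - 3)*(y + 4)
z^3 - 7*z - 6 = (z - 3)*(z + 1)*(z + 2)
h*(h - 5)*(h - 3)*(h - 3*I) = h^4 - 8*h^3 - 3*I*h^3 + 15*h^2 + 24*I*h^2 - 45*I*h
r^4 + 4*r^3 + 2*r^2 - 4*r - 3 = (r - 1)*(r + 1)^2*(r + 3)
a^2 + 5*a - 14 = (a - 2)*(a + 7)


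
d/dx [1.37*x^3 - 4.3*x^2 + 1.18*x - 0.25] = 4.11*x^2 - 8.6*x + 1.18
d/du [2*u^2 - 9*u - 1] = 4*u - 9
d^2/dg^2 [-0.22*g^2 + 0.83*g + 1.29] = -0.440000000000000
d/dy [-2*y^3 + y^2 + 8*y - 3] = -6*y^2 + 2*y + 8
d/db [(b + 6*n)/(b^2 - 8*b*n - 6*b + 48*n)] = (b^2 - 8*b*n - 6*b + 48*n + 2*(b + 6*n)*(-b + 4*n + 3))/(b^2 - 8*b*n - 6*b + 48*n)^2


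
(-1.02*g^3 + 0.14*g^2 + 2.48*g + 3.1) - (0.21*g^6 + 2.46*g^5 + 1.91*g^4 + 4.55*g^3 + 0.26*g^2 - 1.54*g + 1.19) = -0.21*g^6 - 2.46*g^5 - 1.91*g^4 - 5.57*g^3 - 0.12*g^2 + 4.02*g + 1.91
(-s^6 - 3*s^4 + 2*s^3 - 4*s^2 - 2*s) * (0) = 0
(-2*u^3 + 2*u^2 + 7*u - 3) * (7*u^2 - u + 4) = -14*u^5 + 16*u^4 + 39*u^3 - 20*u^2 + 31*u - 12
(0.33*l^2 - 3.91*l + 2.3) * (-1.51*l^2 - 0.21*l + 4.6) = -0.4983*l^4 + 5.8348*l^3 - 1.1339*l^2 - 18.469*l + 10.58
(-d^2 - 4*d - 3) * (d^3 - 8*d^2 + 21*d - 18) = -d^5 + 4*d^4 + 8*d^3 - 42*d^2 + 9*d + 54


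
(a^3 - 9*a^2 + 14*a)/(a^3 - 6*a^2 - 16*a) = (-a^2 + 9*a - 14)/(-a^2 + 6*a + 16)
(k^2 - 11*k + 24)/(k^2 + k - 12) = (k - 8)/(k + 4)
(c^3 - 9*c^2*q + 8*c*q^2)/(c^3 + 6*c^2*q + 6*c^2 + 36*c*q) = (c^2 - 9*c*q + 8*q^2)/(c^2 + 6*c*q + 6*c + 36*q)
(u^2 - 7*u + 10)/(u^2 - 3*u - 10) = (u - 2)/(u + 2)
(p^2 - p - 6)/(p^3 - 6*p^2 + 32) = (p - 3)/(p^2 - 8*p + 16)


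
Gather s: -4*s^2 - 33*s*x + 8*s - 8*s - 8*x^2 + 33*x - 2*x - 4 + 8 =-4*s^2 - 33*s*x - 8*x^2 + 31*x + 4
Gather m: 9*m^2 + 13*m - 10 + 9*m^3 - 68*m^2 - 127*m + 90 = 9*m^3 - 59*m^2 - 114*m + 80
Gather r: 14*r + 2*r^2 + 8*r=2*r^2 + 22*r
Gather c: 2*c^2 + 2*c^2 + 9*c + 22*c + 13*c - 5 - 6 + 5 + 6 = 4*c^2 + 44*c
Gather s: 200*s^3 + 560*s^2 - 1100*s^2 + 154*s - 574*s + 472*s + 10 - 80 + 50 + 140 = 200*s^3 - 540*s^2 + 52*s + 120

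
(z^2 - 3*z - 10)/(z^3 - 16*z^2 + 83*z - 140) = (z + 2)/(z^2 - 11*z + 28)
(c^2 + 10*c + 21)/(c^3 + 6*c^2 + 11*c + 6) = (c + 7)/(c^2 + 3*c + 2)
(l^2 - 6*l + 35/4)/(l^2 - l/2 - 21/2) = (l - 5/2)/(l + 3)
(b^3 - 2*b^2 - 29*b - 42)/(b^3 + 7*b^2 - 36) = (b^2 - 5*b - 14)/(b^2 + 4*b - 12)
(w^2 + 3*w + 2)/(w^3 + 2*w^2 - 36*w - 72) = (w + 1)/(w^2 - 36)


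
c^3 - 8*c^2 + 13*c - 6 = (c - 6)*(c - 1)^2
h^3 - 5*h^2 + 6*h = h*(h - 3)*(h - 2)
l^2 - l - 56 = (l - 8)*(l + 7)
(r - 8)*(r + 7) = r^2 - r - 56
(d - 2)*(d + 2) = d^2 - 4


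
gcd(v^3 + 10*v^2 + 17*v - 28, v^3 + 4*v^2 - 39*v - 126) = v + 7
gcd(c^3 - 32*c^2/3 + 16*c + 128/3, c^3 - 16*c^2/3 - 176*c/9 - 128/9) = c^2 - 20*c/3 - 32/3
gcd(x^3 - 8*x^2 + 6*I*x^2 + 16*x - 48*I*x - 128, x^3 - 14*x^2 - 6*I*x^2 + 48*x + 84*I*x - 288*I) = x - 8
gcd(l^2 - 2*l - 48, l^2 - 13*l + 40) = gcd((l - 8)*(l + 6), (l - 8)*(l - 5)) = l - 8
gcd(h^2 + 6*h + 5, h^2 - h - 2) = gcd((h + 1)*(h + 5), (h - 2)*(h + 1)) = h + 1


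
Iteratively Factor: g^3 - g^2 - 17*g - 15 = (g - 5)*(g^2 + 4*g + 3) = (g - 5)*(g + 1)*(g + 3)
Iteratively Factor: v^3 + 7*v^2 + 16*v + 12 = (v + 2)*(v^2 + 5*v + 6) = (v + 2)*(v + 3)*(v + 2)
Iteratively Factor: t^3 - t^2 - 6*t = (t + 2)*(t^2 - 3*t) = t*(t + 2)*(t - 3)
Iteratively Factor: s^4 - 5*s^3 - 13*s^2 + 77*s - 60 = (s + 4)*(s^3 - 9*s^2 + 23*s - 15) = (s - 5)*(s + 4)*(s^2 - 4*s + 3) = (s - 5)*(s - 3)*(s + 4)*(s - 1)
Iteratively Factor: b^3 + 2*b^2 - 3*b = (b)*(b^2 + 2*b - 3) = b*(b - 1)*(b + 3)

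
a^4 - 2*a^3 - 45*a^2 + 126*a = a*(a - 6)*(a - 3)*(a + 7)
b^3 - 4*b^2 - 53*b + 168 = (b - 8)*(b - 3)*(b + 7)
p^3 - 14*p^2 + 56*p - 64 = (p - 8)*(p - 4)*(p - 2)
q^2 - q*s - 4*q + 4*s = (q - 4)*(q - s)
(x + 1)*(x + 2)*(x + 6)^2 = x^4 + 15*x^3 + 74*x^2 + 132*x + 72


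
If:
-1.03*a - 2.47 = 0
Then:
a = -2.40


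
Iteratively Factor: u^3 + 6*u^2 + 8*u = (u + 2)*(u^2 + 4*u) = u*(u + 2)*(u + 4)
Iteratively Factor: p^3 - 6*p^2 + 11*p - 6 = (p - 3)*(p^2 - 3*p + 2) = (p - 3)*(p - 2)*(p - 1)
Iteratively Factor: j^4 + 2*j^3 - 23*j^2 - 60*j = (j + 3)*(j^3 - j^2 - 20*j) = (j - 5)*(j + 3)*(j^2 + 4*j) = (j - 5)*(j + 3)*(j + 4)*(j)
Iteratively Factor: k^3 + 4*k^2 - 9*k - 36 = (k + 4)*(k^2 - 9) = (k - 3)*(k + 4)*(k + 3)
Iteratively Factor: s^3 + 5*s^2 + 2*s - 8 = (s - 1)*(s^2 + 6*s + 8) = (s - 1)*(s + 2)*(s + 4)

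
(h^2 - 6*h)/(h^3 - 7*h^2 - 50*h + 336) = h/(h^2 - h - 56)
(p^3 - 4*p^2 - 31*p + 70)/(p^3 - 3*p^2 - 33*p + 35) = (p - 2)/(p - 1)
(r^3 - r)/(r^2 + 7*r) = (r^2 - 1)/(r + 7)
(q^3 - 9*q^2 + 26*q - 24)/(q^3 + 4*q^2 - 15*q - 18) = (q^2 - 6*q + 8)/(q^2 + 7*q + 6)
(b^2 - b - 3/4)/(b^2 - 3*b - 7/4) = (2*b - 3)/(2*b - 7)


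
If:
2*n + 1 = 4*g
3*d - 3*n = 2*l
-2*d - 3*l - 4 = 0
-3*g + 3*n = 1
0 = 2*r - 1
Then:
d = 5/26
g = 5/6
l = -19/13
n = 7/6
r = 1/2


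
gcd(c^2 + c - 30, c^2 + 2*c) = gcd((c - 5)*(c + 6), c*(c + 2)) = 1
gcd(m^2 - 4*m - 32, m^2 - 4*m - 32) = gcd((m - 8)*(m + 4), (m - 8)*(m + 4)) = m^2 - 4*m - 32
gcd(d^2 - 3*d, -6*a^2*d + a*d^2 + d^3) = d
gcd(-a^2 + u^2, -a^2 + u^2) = -a^2 + u^2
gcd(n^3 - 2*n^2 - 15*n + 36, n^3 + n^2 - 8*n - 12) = n - 3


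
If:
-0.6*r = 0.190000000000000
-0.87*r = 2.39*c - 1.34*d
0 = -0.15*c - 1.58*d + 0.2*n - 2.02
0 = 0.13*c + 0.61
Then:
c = -4.69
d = -8.57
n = -61.16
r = -0.32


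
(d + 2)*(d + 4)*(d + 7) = d^3 + 13*d^2 + 50*d + 56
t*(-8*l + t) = -8*l*t + t^2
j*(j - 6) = j^2 - 6*j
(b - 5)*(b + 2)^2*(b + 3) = b^4 + 2*b^3 - 19*b^2 - 68*b - 60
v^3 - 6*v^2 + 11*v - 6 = (v - 3)*(v - 2)*(v - 1)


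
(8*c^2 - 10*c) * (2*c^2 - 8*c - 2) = 16*c^4 - 84*c^3 + 64*c^2 + 20*c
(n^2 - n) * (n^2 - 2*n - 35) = n^4 - 3*n^3 - 33*n^2 + 35*n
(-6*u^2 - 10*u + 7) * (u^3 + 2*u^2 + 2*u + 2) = -6*u^5 - 22*u^4 - 25*u^3 - 18*u^2 - 6*u + 14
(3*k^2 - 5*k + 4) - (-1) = 3*k^2 - 5*k + 5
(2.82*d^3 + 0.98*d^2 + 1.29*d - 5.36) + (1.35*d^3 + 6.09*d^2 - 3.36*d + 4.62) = 4.17*d^3 + 7.07*d^2 - 2.07*d - 0.74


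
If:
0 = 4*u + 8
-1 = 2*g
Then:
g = -1/2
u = -2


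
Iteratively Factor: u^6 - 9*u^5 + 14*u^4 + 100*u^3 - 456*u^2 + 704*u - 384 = (u - 2)*(u^5 - 7*u^4 + 100*u^2 - 256*u + 192) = (u - 2)*(u + 4)*(u^4 - 11*u^3 + 44*u^2 - 76*u + 48) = (u - 2)^2*(u + 4)*(u^3 - 9*u^2 + 26*u - 24) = (u - 4)*(u - 2)^2*(u + 4)*(u^2 - 5*u + 6) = (u - 4)*(u - 2)^3*(u + 4)*(u - 3)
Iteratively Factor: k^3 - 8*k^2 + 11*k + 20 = (k - 4)*(k^2 - 4*k - 5) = (k - 5)*(k - 4)*(k + 1)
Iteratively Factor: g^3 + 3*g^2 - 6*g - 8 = (g + 1)*(g^2 + 2*g - 8) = (g - 2)*(g + 1)*(g + 4)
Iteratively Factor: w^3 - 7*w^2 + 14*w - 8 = (w - 4)*(w^2 - 3*w + 2) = (w - 4)*(w - 1)*(w - 2)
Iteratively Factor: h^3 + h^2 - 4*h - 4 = (h + 2)*(h^2 - h - 2) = (h + 1)*(h + 2)*(h - 2)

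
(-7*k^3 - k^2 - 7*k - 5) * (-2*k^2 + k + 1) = 14*k^5 - 5*k^4 + 6*k^3 + 2*k^2 - 12*k - 5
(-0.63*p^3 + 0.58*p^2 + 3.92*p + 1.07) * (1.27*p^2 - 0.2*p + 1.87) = -0.8001*p^5 + 0.8626*p^4 + 3.6843*p^3 + 1.6595*p^2 + 7.1164*p + 2.0009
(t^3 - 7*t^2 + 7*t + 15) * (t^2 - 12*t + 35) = t^5 - 19*t^4 + 126*t^3 - 314*t^2 + 65*t + 525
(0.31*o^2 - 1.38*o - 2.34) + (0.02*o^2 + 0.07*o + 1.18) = 0.33*o^2 - 1.31*o - 1.16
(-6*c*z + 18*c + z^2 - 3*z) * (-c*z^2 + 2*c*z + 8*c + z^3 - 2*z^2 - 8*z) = 6*c^2*z^3 - 30*c^2*z^2 - 12*c^2*z + 144*c^2 - 7*c*z^4 + 35*c*z^3 + 14*c*z^2 - 168*c*z + z^5 - 5*z^4 - 2*z^3 + 24*z^2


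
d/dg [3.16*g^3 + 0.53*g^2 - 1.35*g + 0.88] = 9.48*g^2 + 1.06*g - 1.35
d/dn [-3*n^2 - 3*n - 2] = -6*n - 3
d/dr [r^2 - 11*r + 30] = 2*r - 11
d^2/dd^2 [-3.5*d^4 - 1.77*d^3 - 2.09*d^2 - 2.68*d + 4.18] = -42.0*d^2 - 10.62*d - 4.18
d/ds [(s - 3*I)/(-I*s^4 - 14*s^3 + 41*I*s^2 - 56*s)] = (-3*I*s^4 - 40*s^3 + 167*I*s^2 + 246*s + 168*I)/(s^2*(s^6 - 28*I*s^5 - 278*s^4 + 1036*I*s^3 + 113*s^2 + 4592*I*s - 3136))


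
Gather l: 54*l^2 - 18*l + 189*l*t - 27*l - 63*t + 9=54*l^2 + l*(189*t - 45) - 63*t + 9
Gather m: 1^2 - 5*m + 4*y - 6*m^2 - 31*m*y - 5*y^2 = -6*m^2 + m*(-31*y - 5) - 5*y^2 + 4*y + 1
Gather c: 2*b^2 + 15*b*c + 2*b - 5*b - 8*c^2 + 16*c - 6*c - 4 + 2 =2*b^2 - 3*b - 8*c^2 + c*(15*b + 10) - 2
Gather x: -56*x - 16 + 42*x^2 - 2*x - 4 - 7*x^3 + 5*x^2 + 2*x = -7*x^3 + 47*x^2 - 56*x - 20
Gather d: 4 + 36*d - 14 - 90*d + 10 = -54*d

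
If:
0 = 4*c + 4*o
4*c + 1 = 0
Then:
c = -1/4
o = 1/4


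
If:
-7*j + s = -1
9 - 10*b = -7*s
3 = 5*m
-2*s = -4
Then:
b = 23/10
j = 3/7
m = 3/5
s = 2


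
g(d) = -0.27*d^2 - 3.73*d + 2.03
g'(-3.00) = -2.11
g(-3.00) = 10.79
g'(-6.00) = -0.49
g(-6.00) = 14.69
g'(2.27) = -4.96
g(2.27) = -7.83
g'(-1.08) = -3.15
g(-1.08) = 5.74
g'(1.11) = -4.33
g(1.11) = -2.44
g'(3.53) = -5.64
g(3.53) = -14.50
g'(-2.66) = -2.29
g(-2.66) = 10.04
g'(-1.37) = -2.99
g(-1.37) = 6.63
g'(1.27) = -4.42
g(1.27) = -3.14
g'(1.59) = -4.59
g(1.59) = -4.58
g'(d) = -0.54*d - 3.73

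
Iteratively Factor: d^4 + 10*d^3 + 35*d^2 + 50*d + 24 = (d + 3)*(d^3 + 7*d^2 + 14*d + 8) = (d + 1)*(d + 3)*(d^2 + 6*d + 8) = (d + 1)*(d + 3)*(d + 4)*(d + 2)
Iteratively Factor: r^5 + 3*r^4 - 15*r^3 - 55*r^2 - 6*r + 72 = (r + 2)*(r^4 + r^3 - 17*r^2 - 21*r + 36) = (r - 1)*(r + 2)*(r^3 + 2*r^2 - 15*r - 36) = (r - 1)*(r + 2)*(r + 3)*(r^2 - r - 12) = (r - 4)*(r - 1)*(r + 2)*(r + 3)*(r + 3)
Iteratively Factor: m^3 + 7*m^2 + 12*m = (m + 3)*(m^2 + 4*m) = (m + 3)*(m + 4)*(m)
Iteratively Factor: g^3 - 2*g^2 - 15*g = (g)*(g^2 - 2*g - 15) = g*(g - 5)*(g + 3)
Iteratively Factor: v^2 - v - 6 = (v + 2)*(v - 3)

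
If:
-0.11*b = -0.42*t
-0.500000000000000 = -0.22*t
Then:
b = 8.68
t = 2.27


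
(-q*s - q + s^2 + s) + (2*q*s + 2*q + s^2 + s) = q*s + q + 2*s^2 + 2*s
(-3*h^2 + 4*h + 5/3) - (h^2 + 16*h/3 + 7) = -4*h^2 - 4*h/3 - 16/3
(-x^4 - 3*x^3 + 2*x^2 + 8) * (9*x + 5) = -9*x^5 - 32*x^4 + 3*x^3 + 10*x^2 + 72*x + 40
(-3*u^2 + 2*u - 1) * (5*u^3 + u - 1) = -15*u^5 + 10*u^4 - 8*u^3 + 5*u^2 - 3*u + 1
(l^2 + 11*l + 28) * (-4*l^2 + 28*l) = -4*l^4 - 16*l^3 + 196*l^2 + 784*l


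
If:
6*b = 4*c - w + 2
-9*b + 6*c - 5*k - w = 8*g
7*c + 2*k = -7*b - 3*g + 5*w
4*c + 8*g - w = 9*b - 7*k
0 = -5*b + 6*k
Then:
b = 564/151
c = 1524/151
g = -162/151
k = 470/151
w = 3014/151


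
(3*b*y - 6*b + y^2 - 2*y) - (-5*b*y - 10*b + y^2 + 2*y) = 8*b*y + 4*b - 4*y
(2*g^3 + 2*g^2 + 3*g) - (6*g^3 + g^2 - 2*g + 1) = -4*g^3 + g^2 + 5*g - 1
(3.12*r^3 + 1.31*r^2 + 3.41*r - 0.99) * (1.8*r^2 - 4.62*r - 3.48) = 5.616*r^5 - 12.0564*r^4 - 10.7718*r^3 - 22.095*r^2 - 7.293*r + 3.4452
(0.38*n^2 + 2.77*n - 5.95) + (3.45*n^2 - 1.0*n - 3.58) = 3.83*n^2 + 1.77*n - 9.53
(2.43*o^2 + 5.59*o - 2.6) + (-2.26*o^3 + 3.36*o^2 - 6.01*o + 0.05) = -2.26*o^3 + 5.79*o^2 - 0.42*o - 2.55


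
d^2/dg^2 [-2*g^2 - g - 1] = -4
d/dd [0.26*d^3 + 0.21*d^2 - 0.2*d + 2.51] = 0.78*d^2 + 0.42*d - 0.2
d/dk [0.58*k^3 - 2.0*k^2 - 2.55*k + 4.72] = 1.74*k^2 - 4.0*k - 2.55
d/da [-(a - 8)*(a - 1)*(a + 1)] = -3*a^2 + 16*a + 1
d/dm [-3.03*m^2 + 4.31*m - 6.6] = 4.31 - 6.06*m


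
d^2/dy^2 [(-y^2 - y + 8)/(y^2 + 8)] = 2*(-y^3 + 48*y^2 + 24*y - 128)/(y^6 + 24*y^4 + 192*y^2 + 512)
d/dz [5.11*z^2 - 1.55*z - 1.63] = 10.22*z - 1.55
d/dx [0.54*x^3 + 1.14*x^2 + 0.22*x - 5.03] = 1.62*x^2 + 2.28*x + 0.22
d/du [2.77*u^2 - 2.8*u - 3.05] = 5.54*u - 2.8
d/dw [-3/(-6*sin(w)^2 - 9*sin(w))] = -(4*sin(w) + 3)*cos(w)/((2*sin(w) + 3)^2*sin(w)^2)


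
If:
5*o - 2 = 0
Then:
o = 2/5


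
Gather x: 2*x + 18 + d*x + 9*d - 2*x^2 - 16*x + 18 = 9*d - 2*x^2 + x*(d - 14) + 36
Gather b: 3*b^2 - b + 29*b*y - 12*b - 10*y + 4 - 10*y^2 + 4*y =3*b^2 + b*(29*y - 13) - 10*y^2 - 6*y + 4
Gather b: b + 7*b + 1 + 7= 8*b + 8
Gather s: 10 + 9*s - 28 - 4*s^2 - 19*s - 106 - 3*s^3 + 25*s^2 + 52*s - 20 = -3*s^3 + 21*s^2 + 42*s - 144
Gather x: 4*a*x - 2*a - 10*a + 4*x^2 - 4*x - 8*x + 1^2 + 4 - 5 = -12*a + 4*x^2 + x*(4*a - 12)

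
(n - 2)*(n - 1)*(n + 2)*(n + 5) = n^4 + 4*n^3 - 9*n^2 - 16*n + 20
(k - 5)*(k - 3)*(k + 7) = k^3 - k^2 - 41*k + 105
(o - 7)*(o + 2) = o^2 - 5*o - 14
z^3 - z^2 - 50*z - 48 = (z - 8)*(z + 1)*(z + 6)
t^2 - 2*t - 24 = (t - 6)*(t + 4)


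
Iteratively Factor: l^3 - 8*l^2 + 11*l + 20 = (l + 1)*(l^2 - 9*l + 20) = (l - 4)*(l + 1)*(l - 5)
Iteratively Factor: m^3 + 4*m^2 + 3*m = (m + 1)*(m^2 + 3*m) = m*(m + 1)*(m + 3)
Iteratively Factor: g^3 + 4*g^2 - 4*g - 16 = (g - 2)*(g^2 + 6*g + 8) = (g - 2)*(g + 2)*(g + 4)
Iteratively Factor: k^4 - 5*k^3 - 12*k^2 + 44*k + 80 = (k + 2)*(k^3 - 7*k^2 + 2*k + 40) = (k - 5)*(k + 2)*(k^2 - 2*k - 8) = (k - 5)*(k - 4)*(k + 2)*(k + 2)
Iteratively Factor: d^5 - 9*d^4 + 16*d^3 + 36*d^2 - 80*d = (d)*(d^4 - 9*d^3 + 16*d^2 + 36*d - 80) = d*(d - 2)*(d^3 - 7*d^2 + 2*d + 40) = d*(d - 5)*(d - 2)*(d^2 - 2*d - 8) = d*(d - 5)*(d - 2)*(d + 2)*(d - 4)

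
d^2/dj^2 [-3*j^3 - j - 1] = -18*j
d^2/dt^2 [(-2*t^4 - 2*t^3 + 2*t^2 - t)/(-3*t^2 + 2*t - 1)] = 6*t*(6*t^5 - 12*t^4 + 14*t^3 - 11*t^2 + 6*t - 1)/(27*t^6 - 54*t^5 + 63*t^4 - 44*t^3 + 21*t^2 - 6*t + 1)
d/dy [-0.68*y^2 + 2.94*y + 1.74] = 2.94 - 1.36*y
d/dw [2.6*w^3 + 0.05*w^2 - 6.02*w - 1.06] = 7.8*w^2 + 0.1*w - 6.02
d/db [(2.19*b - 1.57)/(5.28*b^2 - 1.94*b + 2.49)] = (-11.5632*b^2 + 16.5792*b + 2.4073)/(27.8784*b^4 - 20.4864*b^3 + 30.058*b^2 - 9.6612*b + 6.2001)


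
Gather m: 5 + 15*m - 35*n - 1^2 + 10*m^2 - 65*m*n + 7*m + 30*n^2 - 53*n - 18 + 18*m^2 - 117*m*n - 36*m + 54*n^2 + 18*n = 28*m^2 + m*(-182*n - 14) + 84*n^2 - 70*n - 14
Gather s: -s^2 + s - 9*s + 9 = -s^2 - 8*s + 9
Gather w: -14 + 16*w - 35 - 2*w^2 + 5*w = -2*w^2 + 21*w - 49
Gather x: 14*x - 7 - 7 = 14*x - 14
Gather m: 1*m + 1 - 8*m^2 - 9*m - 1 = -8*m^2 - 8*m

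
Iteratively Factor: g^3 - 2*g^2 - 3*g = (g)*(g^2 - 2*g - 3) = g*(g + 1)*(g - 3)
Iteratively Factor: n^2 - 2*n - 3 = (n - 3)*(n + 1)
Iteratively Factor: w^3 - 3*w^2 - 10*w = (w + 2)*(w^2 - 5*w) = (w - 5)*(w + 2)*(w)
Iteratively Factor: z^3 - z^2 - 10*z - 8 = (z + 1)*(z^2 - 2*z - 8) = (z + 1)*(z + 2)*(z - 4)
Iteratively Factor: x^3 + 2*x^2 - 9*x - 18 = (x - 3)*(x^2 + 5*x + 6) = (x - 3)*(x + 3)*(x + 2)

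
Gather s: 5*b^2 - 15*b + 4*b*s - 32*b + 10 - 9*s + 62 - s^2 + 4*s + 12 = 5*b^2 - 47*b - s^2 + s*(4*b - 5) + 84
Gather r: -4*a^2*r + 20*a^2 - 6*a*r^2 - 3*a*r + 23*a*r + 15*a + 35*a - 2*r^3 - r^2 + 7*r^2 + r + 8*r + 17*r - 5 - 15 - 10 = 20*a^2 + 50*a - 2*r^3 + r^2*(6 - 6*a) + r*(-4*a^2 + 20*a + 26) - 30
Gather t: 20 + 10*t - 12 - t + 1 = 9*t + 9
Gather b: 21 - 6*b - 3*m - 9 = -6*b - 3*m + 12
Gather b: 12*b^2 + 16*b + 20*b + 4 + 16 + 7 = 12*b^2 + 36*b + 27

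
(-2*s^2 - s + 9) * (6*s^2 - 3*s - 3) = -12*s^4 + 63*s^2 - 24*s - 27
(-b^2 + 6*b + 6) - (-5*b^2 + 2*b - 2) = 4*b^2 + 4*b + 8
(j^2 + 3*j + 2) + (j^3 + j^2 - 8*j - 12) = j^3 + 2*j^2 - 5*j - 10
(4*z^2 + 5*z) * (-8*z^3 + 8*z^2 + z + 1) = -32*z^5 - 8*z^4 + 44*z^3 + 9*z^2 + 5*z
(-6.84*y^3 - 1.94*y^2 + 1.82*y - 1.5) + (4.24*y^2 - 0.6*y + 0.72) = -6.84*y^3 + 2.3*y^2 + 1.22*y - 0.78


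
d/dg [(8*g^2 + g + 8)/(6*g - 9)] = (16*g^2 - 48*g - 19)/(3*(4*g^2 - 12*g + 9))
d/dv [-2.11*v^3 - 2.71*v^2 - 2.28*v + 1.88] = -6.33*v^2 - 5.42*v - 2.28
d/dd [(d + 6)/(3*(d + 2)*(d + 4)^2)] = ((d + 2)*(d + 4) - 2*(d + 2)*(d + 6) - (d + 4)*(d + 6))/(3*(d + 2)^2*(d + 4)^3)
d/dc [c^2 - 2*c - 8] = 2*c - 2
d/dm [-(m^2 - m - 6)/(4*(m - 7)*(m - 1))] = (7*m^2 - 26*m + 55)/(4*(m^4 - 16*m^3 + 78*m^2 - 112*m + 49))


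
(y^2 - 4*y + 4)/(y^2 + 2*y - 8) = (y - 2)/(y + 4)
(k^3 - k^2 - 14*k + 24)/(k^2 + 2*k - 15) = (k^2 + 2*k - 8)/(k + 5)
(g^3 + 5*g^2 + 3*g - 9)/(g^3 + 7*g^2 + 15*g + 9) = (g - 1)/(g + 1)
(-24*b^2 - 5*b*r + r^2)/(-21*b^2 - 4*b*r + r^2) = (-8*b + r)/(-7*b + r)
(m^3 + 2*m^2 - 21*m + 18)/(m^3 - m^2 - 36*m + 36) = (m - 3)/(m - 6)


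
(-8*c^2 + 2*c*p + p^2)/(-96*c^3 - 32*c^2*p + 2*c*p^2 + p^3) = (-2*c + p)/(-24*c^2 - 2*c*p + p^2)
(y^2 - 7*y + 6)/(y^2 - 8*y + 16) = (y^2 - 7*y + 6)/(y^2 - 8*y + 16)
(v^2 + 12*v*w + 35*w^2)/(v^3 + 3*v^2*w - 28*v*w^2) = (v + 5*w)/(v*(v - 4*w))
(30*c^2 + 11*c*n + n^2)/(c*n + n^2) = (30*c^2 + 11*c*n + n^2)/(n*(c + n))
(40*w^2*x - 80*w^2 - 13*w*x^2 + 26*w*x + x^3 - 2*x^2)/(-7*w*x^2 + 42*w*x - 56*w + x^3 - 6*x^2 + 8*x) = (40*w^2 - 13*w*x + x^2)/(-7*w*x + 28*w + x^2 - 4*x)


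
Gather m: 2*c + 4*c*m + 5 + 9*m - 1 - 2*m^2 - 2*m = 2*c - 2*m^2 + m*(4*c + 7) + 4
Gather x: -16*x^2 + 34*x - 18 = -16*x^2 + 34*x - 18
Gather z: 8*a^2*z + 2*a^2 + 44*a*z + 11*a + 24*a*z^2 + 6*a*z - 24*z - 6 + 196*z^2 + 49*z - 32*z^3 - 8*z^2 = 2*a^2 + 11*a - 32*z^3 + z^2*(24*a + 188) + z*(8*a^2 + 50*a + 25) - 6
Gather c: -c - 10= -c - 10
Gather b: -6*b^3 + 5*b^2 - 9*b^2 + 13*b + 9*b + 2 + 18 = -6*b^3 - 4*b^2 + 22*b + 20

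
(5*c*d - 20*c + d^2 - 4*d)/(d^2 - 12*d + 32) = (5*c + d)/(d - 8)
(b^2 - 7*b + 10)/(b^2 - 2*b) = (b - 5)/b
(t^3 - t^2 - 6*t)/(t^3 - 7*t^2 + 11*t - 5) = t*(t^2 - t - 6)/(t^3 - 7*t^2 + 11*t - 5)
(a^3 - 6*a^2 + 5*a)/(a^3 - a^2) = (a - 5)/a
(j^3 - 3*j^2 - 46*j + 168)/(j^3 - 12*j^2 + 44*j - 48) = (j + 7)/(j - 2)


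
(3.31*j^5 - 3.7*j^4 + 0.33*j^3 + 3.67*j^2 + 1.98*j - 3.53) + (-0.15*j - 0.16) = 3.31*j^5 - 3.7*j^4 + 0.33*j^3 + 3.67*j^2 + 1.83*j - 3.69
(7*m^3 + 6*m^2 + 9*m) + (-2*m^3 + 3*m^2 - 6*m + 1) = 5*m^3 + 9*m^2 + 3*m + 1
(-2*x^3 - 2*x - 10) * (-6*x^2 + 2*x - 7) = 12*x^5 - 4*x^4 + 26*x^3 + 56*x^2 - 6*x + 70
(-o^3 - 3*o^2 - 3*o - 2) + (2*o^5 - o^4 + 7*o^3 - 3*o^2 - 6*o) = 2*o^5 - o^4 + 6*o^3 - 6*o^2 - 9*o - 2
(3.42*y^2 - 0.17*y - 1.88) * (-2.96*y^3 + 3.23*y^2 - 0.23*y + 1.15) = -10.1232*y^5 + 11.5498*y^4 + 4.2291*y^3 - 2.1003*y^2 + 0.2369*y - 2.162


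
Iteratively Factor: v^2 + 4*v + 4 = (v + 2)*(v + 2)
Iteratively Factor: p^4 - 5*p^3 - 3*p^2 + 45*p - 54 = (p - 3)*(p^3 - 2*p^2 - 9*p + 18) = (p - 3)*(p - 2)*(p^2 - 9) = (p - 3)^2*(p - 2)*(p + 3)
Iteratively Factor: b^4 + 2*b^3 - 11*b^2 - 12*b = (b - 3)*(b^3 + 5*b^2 + 4*b) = (b - 3)*(b + 4)*(b^2 + b) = (b - 3)*(b + 1)*(b + 4)*(b)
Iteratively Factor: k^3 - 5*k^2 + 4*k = (k - 4)*(k^2 - k) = k*(k - 4)*(k - 1)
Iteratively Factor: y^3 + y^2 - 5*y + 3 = (y - 1)*(y^2 + 2*y - 3) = (y - 1)^2*(y + 3)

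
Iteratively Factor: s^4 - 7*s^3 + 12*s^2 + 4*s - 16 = (s + 1)*(s^3 - 8*s^2 + 20*s - 16) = (s - 2)*(s + 1)*(s^2 - 6*s + 8) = (s - 2)^2*(s + 1)*(s - 4)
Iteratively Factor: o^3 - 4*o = (o)*(o^2 - 4) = o*(o - 2)*(o + 2)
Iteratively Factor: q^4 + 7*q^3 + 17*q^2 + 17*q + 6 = (q + 1)*(q^3 + 6*q^2 + 11*q + 6) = (q + 1)*(q + 3)*(q^2 + 3*q + 2) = (q + 1)^2*(q + 3)*(q + 2)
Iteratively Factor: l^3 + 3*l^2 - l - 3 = (l - 1)*(l^2 + 4*l + 3) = (l - 1)*(l + 3)*(l + 1)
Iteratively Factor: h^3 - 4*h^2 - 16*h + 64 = (h - 4)*(h^2 - 16) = (h - 4)*(h + 4)*(h - 4)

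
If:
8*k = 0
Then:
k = 0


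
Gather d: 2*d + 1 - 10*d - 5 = -8*d - 4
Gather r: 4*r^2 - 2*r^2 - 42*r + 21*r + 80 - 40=2*r^2 - 21*r + 40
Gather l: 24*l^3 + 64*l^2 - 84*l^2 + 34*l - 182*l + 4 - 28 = 24*l^3 - 20*l^2 - 148*l - 24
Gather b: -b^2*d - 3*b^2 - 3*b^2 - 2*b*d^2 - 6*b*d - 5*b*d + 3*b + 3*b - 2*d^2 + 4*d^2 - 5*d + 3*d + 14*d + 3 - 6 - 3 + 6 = b^2*(-d - 6) + b*(-2*d^2 - 11*d + 6) + 2*d^2 + 12*d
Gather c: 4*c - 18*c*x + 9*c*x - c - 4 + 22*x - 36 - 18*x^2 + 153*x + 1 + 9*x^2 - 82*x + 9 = c*(3 - 9*x) - 9*x^2 + 93*x - 30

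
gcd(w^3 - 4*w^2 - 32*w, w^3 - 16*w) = w^2 + 4*w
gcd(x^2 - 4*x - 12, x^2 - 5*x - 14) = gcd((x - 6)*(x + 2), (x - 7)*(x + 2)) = x + 2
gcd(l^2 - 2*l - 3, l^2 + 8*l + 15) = 1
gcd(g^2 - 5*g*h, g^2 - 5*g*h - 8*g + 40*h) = g - 5*h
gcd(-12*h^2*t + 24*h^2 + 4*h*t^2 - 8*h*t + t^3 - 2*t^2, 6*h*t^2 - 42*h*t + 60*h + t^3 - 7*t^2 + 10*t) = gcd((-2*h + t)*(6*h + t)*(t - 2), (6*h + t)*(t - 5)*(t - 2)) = 6*h*t - 12*h + t^2 - 2*t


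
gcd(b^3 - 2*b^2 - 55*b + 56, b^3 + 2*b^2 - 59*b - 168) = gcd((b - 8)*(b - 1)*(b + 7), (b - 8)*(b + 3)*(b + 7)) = b^2 - b - 56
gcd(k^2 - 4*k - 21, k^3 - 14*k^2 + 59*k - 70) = k - 7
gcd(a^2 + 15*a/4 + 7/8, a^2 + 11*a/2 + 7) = a + 7/2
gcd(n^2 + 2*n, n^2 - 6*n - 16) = n + 2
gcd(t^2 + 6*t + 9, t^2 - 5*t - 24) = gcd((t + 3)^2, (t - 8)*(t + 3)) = t + 3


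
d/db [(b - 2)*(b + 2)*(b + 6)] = 3*b^2 + 12*b - 4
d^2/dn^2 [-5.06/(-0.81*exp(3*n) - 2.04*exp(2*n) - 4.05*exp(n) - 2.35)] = (5.06*(2.43*exp(2*n) + 4.08*exp(n) + 4.05)*(4.86*exp(2*n) + 8.16*exp(n) + 8.1)*exp(n) - (36.8874*exp(2*n) + 41.2896*exp(n) + 20.493)*(0.81*exp(3*n) + 2.04*exp(2*n) + 4.05*exp(n) + 2.35))*exp(n)/(0.81*exp(3*n) + 2.04*exp(2*n) + 4.05*exp(n) + 2.35)^3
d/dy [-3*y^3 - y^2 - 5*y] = -9*y^2 - 2*y - 5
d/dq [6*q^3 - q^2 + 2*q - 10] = 18*q^2 - 2*q + 2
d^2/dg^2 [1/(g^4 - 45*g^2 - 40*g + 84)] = 2*(3*(15 - 2*g^2)*(g^4 - 45*g^2 - 40*g + 84) + 4*(-2*g^3 + 45*g + 20)^2)/(g^4 - 45*g^2 - 40*g + 84)^3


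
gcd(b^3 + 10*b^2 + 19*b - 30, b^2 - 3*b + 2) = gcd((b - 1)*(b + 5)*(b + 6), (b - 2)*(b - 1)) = b - 1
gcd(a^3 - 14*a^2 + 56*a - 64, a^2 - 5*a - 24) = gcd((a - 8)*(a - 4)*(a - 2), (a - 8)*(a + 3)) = a - 8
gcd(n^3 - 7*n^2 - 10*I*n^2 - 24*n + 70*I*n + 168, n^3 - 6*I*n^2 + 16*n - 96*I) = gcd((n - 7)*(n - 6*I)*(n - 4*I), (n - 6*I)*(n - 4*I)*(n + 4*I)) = n^2 - 10*I*n - 24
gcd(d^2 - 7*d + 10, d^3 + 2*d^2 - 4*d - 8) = d - 2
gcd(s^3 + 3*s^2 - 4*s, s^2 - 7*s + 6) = s - 1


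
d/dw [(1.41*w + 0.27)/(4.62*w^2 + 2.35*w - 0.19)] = (6.5142*w^2 + 3.3135*w - (1.41*w + 0.27)*(9.24*w + 2.35) - 0.2679)/(4.62*w^2 + 2.35*w - 0.19)^2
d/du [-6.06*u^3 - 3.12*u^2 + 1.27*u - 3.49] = -18.18*u^2 - 6.24*u + 1.27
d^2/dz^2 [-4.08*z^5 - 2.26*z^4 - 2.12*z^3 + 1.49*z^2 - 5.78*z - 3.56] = -81.6*z^3 - 27.12*z^2 - 12.72*z + 2.98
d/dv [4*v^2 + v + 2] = 8*v + 1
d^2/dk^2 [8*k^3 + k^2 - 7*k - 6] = 48*k + 2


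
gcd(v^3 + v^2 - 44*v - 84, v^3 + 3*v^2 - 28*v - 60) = v^2 + 8*v + 12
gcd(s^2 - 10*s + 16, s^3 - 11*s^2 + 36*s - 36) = s - 2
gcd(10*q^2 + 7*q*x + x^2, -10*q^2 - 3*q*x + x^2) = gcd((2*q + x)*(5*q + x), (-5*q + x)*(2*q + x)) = 2*q + x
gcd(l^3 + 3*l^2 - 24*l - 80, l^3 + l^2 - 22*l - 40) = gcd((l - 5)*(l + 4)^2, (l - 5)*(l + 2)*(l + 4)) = l^2 - l - 20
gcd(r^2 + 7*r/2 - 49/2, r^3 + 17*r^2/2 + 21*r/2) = r + 7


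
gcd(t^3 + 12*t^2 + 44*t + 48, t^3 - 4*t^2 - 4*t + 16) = t + 2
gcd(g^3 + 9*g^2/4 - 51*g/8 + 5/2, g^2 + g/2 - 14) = g + 4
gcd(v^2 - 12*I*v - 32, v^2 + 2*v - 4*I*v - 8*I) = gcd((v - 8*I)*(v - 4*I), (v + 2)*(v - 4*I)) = v - 4*I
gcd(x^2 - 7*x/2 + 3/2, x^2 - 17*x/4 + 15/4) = x - 3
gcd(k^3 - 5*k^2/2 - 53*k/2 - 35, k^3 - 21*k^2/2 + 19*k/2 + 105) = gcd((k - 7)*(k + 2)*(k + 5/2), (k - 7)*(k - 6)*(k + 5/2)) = k^2 - 9*k/2 - 35/2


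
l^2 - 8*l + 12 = (l - 6)*(l - 2)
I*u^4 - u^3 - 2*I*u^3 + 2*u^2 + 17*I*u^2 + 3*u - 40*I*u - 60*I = (u - 3)*(u - 4*I)*(u + 5*I)*(I*u + I)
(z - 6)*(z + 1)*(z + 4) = z^3 - z^2 - 26*z - 24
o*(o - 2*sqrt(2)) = o^2 - 2*sqrt(2)*o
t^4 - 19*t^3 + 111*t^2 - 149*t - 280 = (t - 8)*(t - 7)*(t - 5)*(t + 1)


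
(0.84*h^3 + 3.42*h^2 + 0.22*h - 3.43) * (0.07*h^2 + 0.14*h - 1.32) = 0.0588*h^5 + 0.357*h^4 - 0.6146*h^3 - 4.7237*h^2 - 0.7706*h + 4.5276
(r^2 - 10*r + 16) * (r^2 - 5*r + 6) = r^4 - 15*r^3 + 72*r^2 - 140*r + 96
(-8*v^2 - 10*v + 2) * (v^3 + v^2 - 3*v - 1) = -8*v^5 - 18*v^4 + 16*v^3 + 40*v^2 + 4*v - 2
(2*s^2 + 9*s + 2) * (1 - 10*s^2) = -20*s^4 - 90*s^3 - 18*s^2 + 9*s + 2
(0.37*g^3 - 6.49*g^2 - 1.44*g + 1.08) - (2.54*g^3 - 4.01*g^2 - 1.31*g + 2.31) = -2.17*g^3 - 2.48*g^2 - 0.13*g - 1.23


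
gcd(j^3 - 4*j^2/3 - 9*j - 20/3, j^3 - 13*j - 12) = j^2 - 3*j - 4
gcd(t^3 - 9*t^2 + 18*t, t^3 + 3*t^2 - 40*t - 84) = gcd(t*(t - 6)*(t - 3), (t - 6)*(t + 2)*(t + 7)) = t - 6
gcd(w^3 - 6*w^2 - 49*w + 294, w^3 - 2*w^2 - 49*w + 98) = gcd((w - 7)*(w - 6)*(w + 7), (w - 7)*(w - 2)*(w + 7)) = w^2 - 49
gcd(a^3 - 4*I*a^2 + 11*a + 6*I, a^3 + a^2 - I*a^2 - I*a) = 1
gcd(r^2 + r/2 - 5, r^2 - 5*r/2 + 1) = r - 2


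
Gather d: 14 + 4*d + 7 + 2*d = 6*d + 21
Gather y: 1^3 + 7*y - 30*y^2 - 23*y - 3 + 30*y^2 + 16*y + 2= 0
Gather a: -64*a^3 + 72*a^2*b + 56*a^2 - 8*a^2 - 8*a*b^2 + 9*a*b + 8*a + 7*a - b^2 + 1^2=-64*a^3 + a^2*(72*b + 48) + a*(-8*b^2 + 9*b + 15) - b^2 + 1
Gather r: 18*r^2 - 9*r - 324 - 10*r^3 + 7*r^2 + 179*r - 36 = -10*r^3 + 25*r^2 + 170*r - 360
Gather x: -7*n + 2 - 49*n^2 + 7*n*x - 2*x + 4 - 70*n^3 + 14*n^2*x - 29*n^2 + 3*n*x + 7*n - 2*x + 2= -70*n^3 - 78*n^2 + x*(14*n^2 + 10*n - 4) + 8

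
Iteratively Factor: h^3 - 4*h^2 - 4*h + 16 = (h - 2)*(h^2 - 2*h - 8) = (h - 2)*(h + 2)*(h - 4)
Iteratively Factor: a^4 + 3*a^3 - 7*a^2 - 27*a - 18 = (a - 3)*(a^3 + 6*a^2 + 11*a + 6) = (a - 3)*(a + 1)*(a^2 + 5*a + 6) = (a - 3)*(a + 1)*(a + 3)*(a + 2)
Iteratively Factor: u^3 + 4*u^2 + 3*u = (u)*(u^2 + 4*u + 3) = u*(u + 1)*(u + 3)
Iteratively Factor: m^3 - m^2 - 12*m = (m)*(m^2 - m - 12) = m*(m + 3)*(m - 4)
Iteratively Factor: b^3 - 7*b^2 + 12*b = (b)*(b^2 - 7*b + 12) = b*(b - 3)*(b - 4)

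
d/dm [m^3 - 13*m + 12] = 3*m^2 - 13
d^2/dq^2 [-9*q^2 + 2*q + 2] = -18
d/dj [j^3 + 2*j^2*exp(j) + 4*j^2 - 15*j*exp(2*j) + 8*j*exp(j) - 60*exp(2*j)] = 2*j^2*exp(j) + 3*j^2 - 30*j*exp(2*j) + 12*j*exp(j) + 8*j - 135*exp(2*j) + 8*exp(j)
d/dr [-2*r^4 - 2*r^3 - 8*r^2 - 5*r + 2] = -8*r^3 - 6*r^2 - 16*r - 5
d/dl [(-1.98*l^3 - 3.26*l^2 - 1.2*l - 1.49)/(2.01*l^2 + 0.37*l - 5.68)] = (-3.9798*l^4 - 1.4652*l^3 + 34.945*l^2 + 43.0234*l + 7.3673)/(4.0401*l^4 + 1.4874*l^3 - 22.6967*l^2 - 4.2032*l + 32.2624)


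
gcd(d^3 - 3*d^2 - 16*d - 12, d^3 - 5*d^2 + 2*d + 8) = d + 1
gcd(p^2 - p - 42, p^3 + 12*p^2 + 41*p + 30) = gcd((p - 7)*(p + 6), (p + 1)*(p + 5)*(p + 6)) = p + 6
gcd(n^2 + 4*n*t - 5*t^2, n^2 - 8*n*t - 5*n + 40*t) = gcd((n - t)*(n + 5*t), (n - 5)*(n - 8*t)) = 1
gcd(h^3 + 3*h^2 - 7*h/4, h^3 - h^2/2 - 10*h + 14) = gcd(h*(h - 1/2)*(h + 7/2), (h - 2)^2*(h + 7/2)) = h + 7/2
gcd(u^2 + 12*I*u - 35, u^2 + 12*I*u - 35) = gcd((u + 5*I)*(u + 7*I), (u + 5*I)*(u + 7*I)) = u^2 + 12*I*u - 35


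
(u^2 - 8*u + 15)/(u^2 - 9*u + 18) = (u - 5)/(u - 6)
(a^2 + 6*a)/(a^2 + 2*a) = (a + 6)/(a + 2)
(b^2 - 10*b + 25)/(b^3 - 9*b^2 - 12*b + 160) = (b - 5)/(b^2 - 4*b - 32)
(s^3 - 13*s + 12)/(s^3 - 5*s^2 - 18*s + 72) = (s - 1)/(s - 6)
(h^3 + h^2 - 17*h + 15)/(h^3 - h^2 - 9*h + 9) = (h + 5)/(h + 3)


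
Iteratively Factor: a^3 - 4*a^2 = (a)*(a^2 - 4*a) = a^2*(a - 4)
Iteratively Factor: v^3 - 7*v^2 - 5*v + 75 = (v - 5)*(v^2 - 2*v - 15) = (v - 5)^2*(v + 3)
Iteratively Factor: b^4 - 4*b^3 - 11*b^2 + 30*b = (b)*(b^3 - 4*b^2 - 11*b + 30) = b*(b - 5)*(b^2 + b - 6) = b*(b - 5)*(b - 2)*(b + 3)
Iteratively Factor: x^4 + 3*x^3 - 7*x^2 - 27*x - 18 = (x + 2)*(x^3 + x^2 - 9*x - 9) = (x - 3)*(x + 2)*(x^2 + 4*x + 3) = (x - 3)*(x + 2)*(x + 3)*(x + 1)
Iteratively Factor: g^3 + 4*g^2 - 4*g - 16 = (g + 4)*(g^2 - 4) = (g - 2)*(g + 4)*(g + 2)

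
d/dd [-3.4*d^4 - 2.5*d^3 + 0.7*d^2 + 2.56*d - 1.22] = -13.6*d^3 - 7.5*d^2 + 1.4*d + 2.56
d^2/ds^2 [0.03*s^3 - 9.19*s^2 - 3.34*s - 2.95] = 0.18*s - 18.38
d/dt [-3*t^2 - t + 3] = -6*t - 1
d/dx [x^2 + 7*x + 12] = 2*x + 7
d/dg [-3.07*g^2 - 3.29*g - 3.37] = -6.14*g - 3.29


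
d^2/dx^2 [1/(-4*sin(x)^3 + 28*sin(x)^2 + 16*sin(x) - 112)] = (9*sin(x)^6 - 77*sin(x)^5 + 176*sin(x)^4 - 56*sin(x)^3 + 530*sin(x)^2 + 112*sin(x) - 424)/(4*(sin(x)^3 - 7*sin(x)^2 - 4*sin(x) + 28)^3)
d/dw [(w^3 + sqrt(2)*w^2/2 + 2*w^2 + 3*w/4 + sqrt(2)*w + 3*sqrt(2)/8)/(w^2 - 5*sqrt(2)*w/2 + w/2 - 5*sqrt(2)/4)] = (2*w^2 - 10*sqrt(2)*w - 9*sqrt(2) - 5)/(2*w^2 - 10*sqrt(2)*w + 25)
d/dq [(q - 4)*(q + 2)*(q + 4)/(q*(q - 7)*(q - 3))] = 2*(-6*q^4 + 37*q^3 - 11*q^2 - 320*q + 336)/(q^2*(q^4 - 20*q^3 + 142*q^2 - 420*q + 441))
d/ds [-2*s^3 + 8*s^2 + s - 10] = -6*s^2 + 16*s + 1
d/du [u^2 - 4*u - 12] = 2*u - 4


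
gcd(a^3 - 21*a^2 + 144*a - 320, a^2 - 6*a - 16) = a - 8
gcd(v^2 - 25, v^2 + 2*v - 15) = v + 5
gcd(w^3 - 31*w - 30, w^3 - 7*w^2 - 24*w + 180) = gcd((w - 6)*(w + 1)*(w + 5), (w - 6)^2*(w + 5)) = w^2 - w - 30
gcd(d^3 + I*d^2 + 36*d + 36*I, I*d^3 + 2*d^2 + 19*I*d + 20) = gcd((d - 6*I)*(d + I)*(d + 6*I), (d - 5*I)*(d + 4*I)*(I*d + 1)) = 1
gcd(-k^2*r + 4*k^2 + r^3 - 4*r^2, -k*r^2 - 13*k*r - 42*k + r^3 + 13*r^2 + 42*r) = -k + r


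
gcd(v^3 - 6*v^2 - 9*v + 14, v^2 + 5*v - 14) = 1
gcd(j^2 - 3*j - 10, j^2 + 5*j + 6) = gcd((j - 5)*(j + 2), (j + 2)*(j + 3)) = j + 2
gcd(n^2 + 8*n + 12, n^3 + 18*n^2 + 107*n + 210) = n + 6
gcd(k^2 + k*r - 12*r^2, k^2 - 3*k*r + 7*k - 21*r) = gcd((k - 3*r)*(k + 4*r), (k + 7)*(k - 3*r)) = -k + 3*r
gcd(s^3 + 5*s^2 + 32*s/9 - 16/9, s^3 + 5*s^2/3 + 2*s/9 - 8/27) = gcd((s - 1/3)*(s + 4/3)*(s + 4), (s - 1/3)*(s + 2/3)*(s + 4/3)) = s^2 + s - 4/9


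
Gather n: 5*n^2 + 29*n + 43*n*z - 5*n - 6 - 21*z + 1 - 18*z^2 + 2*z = 5*n^2 + n*(43*z + 24) - 18*z^2 - 19*z - 5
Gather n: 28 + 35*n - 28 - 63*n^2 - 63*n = -63*n^2 - 28*n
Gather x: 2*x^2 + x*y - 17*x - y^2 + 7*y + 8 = 2*x^2 + x*(y - 17) - y^2 + 7*y + 8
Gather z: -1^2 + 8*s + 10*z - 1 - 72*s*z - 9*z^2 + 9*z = 8*s - 9*z^2 + z*(19 - 72*s) - 2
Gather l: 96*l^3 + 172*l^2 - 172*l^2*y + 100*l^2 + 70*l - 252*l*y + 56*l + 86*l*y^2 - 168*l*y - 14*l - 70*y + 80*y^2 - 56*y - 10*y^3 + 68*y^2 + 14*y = 96*l^3 + l^2*(272 - 172*y) + l*(86*y^2 - 420*y + 112) - 10*y^3 + 148*y^2 - 112*y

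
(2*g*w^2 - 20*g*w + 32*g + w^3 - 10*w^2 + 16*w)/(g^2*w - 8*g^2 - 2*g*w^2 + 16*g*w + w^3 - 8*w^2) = (2*g*w - 4*g + w^2 - 2*w)/(g^2 - 2*g*w + w^2)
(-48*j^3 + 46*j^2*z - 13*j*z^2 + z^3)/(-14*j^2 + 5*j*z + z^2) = (24*j^2 - 11*j*z + z^2)/(7*j + z)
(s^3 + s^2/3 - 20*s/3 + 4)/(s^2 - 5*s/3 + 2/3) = (s^2 + s - 6)/(s - 1)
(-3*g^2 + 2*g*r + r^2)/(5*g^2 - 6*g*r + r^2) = (3*g + r)/(-5*g + r)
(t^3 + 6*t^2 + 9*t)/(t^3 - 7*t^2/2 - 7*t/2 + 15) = 2*t*(t^2 + 6*t + 9)/(2*t^3 - 7*t^2 - 7*t + 30)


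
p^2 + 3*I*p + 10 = (p - 2*I)*(p + 5*I)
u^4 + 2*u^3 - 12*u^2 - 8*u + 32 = (u - 2)^2*(u + 2)*(u + 4)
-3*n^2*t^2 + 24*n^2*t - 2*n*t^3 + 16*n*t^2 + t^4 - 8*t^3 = t*(-3*n + t)*(n + t)*(t - 8)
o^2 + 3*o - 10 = (o - 2)*(o + 5)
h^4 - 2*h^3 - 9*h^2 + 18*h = h*(h - 3)*(h - 2)*(h + 3)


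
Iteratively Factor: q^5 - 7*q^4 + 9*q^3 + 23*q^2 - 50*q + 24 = (q + 2)*(q^4 - 9*q^3 + 27*q^2 - 31*q + 12) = (q - 4)*(q + 2)*(q^3 - 5*q^2 + 7*q - 3) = (q - 4)*(q - 3)*(q + 2)*(q^2 - 2*q + 1) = (q - 4)*(q - 3)*(q - 1)*(q + 2)*(q - 1)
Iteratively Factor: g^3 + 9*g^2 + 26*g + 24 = (g + 3)*(g^2 + 6*g + 8) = (g + 2)*(g + 3)*(g + 4)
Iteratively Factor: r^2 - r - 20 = (r + 4)*(r - 5)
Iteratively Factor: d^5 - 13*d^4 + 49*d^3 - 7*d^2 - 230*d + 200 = (d - 5)*(d^4 - 8*d^3 + 9*d^2 + 38*d - 40) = (d - 5)*(d - 1)*(d^3 - 7*d^2 + 2*d + 40) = (d - 5)^2*(d - 1)*(d^2 - 2*d - 8) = (d - 5)^2*(d - 1)*(d + 2)*(d - 4)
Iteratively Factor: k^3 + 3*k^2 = (k)*(k^2 + 3*k) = k^2*(k + 3)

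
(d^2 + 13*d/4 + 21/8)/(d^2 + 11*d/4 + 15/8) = (4*d + 7)/(4*d + 5)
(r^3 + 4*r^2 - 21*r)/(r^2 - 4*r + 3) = r*(r + 7)/(r - 1)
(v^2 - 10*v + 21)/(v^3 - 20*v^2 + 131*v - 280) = (v - 3)/(v^2 - 13*v + 40)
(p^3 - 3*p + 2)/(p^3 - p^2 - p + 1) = (p + 2)/(p + 1)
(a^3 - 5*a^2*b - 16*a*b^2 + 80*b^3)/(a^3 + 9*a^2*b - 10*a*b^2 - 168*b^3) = (a^2 - a*b - 20*b^2)/(a^2 + 13*a*b + 42*b^2)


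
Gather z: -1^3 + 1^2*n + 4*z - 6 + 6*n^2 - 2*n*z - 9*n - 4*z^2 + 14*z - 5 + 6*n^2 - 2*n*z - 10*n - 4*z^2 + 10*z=12*n^2 - 18*n - 8*z^2 + z*(28 - 4*n) - 12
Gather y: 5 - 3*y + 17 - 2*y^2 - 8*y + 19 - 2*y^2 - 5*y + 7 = -4*y^2 - 16*y + 48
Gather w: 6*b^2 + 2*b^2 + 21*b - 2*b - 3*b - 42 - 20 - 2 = 8*b^2 + 16*b - 64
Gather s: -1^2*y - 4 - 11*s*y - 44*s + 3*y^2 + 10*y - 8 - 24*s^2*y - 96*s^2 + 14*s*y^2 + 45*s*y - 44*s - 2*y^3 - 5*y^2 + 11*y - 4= s^2*(-24*y - 96) + s*(14*y^2 + 34*y - 88) - 2*y^3 - 2*y^2 + 20*y - 16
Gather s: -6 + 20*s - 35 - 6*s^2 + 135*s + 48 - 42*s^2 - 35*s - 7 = -48*s^2 + 120*s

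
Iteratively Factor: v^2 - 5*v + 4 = (v - 4)*(v - 1)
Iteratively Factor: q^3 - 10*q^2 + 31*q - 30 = (q - 3)*(q^2 - 7*q + 10) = (q - 3)*(q - 2)*(q - 5)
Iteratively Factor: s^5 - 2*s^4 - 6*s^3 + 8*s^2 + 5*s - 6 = (s - 3)*(s^4 + s^3 - 3*s^2 - s + 2) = (s - 3)*(s - 1)*(s^3 + 2*s^2 - s - 2) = (s - 3)*(s - 1)*(s + 1)*(s^2 + s - 2) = (s - 3)*(s - 1)^2*(s + 1)*(s + 2)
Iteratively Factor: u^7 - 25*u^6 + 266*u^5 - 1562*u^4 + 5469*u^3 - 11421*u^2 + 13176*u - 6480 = (u - 4)*(u^6 - 21*u^5 + 182*u^4 - 834*u^3 + 2133*u^2 - 2889*u + 1620) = (u - 5)*(u - 4)*(u^5 - 16*u^4 + 102*u^3 - 324*u^2 + 513*u - 324) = (u - 5)*(u - 4)*(u - 3)*(u^4 - 13*u^3 + 63*u^2 - 135*u + 108) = (u - 5)*(u - 4)^2*(u - 3)*(u^3 - 9*u^2 + 27*u - 27) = (u - 5)*(u - 4)^2*(u - 3)^2*(u^2 - 6*u + 9) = (u - 5)*(u - 4)^2*(u - 3)^3*(u - 3)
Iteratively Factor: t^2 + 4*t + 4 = (t + 2)*(t + 2)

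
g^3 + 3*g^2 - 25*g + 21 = (g - 3)*(g - 1)*(g + 7)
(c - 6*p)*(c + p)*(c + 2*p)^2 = c^4 - c^3*p - 22*c^2*p^2 - 44*c*p^3 - 24*p^4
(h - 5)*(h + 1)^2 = h^3 - 3*h^2 - 9*h - 5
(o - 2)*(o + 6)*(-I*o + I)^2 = -o^4 - 2*o^3 + 19*o^2 - 28*o + 12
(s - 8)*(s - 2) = s^2 - 10*s + 16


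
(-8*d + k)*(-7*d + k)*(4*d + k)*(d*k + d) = 224*d^4*k + 224*d^4 - 4*d^3*k^2 - 4*d^3*k - 11*d^2*k^3 - 11*d^2*k^2 + d*k^4 + d*k^3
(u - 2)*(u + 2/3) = u^2 - 4*u/3 - 4/3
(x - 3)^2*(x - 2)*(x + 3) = x^4 - 5*x^3 - 3*x^2 + 45*x - 54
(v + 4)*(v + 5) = v^2 + 9*v + 20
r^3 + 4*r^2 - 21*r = r*(r - 3)*(r + 7)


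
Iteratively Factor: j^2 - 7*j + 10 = (j - 2)*(j - 5)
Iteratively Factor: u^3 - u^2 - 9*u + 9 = (u - 1)*(u^2 - 9) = (u - 1)*(u + 3)*(u - 3)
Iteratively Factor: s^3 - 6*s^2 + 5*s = (s - 1)*(s^2 - 5*s) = (s - 5)*(s - 1)*(s)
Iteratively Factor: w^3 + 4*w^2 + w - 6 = (w + 3)*(w^2 + w - 2) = (w - 1)*(w + 3)*(w + 2)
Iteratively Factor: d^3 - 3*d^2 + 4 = (d - 2)*(d^2 - d - 2) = (d - 2)^2*(d + 1)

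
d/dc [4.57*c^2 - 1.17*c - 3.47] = 9.14*c - 1.17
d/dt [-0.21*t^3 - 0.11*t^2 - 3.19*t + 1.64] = -0.63*t^2 - 0.22*t - 3.19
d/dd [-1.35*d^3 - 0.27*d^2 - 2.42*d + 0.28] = -4.05*d^2 - 0.54*d - 2.42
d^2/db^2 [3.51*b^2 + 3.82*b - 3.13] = 7.02000000000000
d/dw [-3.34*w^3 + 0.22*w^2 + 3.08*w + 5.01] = -10.02*w^2 + 0.44*w + 3.08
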